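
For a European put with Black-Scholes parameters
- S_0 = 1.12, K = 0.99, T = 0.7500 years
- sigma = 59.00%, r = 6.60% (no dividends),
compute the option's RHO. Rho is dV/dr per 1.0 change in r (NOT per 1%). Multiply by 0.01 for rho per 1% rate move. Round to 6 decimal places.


d1 = 0.5938224074; d2 = 0.0828674191
phi(d1) = 0.3344556283; exp(-qT) = 1.0000000000; exp(-rT) = 0.9517051581
N(-d2) = 0.4669784803
Rho = -K*T*exp(-rT)*N(-d2) = -0.9900 * 0.7500 * 0.9517051581 * 0.4669784803 = -0.329986

Answer: Rho = -0.329986


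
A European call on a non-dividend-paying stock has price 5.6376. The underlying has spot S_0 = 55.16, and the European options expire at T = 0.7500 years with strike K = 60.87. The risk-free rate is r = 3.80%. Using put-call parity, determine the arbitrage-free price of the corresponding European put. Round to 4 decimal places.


Put-call parity: C - P = S_0 * exp(-qT) - K * exp(-rT).
S_0 * exp(-qT) = 55.1600 * 1.00000000 = 55.16000000
K * exp(-rT) = 60.8700 * 0.97190229 = 59.15969264
P = C - S*exp(-qT) + K*exp(-rT)
P = 5.6376 - 55.16000000 + 59.15969264 = 9.6373

Answer: Put price = 9.6373


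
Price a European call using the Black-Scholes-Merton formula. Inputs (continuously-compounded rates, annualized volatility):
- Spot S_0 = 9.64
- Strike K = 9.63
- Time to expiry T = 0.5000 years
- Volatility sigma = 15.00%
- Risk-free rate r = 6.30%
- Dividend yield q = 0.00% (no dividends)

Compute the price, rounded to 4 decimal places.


Answer: Price = 0.5742

Derivation:
d1 = (ln(S/K) + (r - q + 0.5*sigma^2) * T) / (sigma * sqrt(T)) = 0.35980311
d2 = d1 - sigma * sqrt(T) = 0.25373709
exp(-rT) = 0.96899096; exp(-qT) = 1.00000000
C = S_0 * exp(-qT) * N(d1) - K * exp(-rT) * N(d2)
N(d1) = 0.64050281; N(d2) = 0.60015066
C = 9.6400 * 1.00000000 * 0.64050281 - 9.6300 * 0.96899096 * 0.60015066 = 0.5742


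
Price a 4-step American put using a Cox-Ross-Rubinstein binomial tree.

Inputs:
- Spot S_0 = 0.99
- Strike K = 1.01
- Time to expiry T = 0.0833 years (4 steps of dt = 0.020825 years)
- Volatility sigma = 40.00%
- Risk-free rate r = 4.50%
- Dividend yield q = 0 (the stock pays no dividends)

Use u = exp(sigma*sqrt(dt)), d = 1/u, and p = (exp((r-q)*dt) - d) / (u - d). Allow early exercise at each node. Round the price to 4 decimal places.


dt = T/N = 0.020825
u = exp(sigma*sqrt(dt)) = 1.059422; d = 1/u = 0.943911
p = (exp((r-q)*dt) - d) / (u - d) = 0.493690
Discount per step: exp(-r*dt) = 0.999063
Stock lattice S(k, i) with i counting down-moves:
  k=0: S(0,0) = 0.9900
  k=1: S(1,0) = 1.0488; S(1,1) = 0.9345
  k=2: S(2,0) = 1.1112; S(2,1) = 0.9900; S(2,2) = 0.8821
  k=3: S(3,0) = 1.1772; S(3,1) = 1.0488; S(3,2) = 0.9345; S(3,3) = 0.8326
  k=4: S(4,0) = 1.2471; S(4,1) = 1.1112; S(4,2) = 0.9900; S(4,3) = 0.8821; S(4,4) = 0.7859
Terminal payoffs V(N, i) = max(K - S_T, 0):
  V(4,0) = 0.000000; V(4,1) = 0.000000; V(4,2) = 0.020000; V(4,3) = 0.127942; V(4,4) = 0.224115
Backward induction: V(k, i) = exp(-r*dt) * [p * V(k+1, i) + (1-p) * V(k+1, i+1)]; then take max(V_cont, immediate exercise) for American.
  V(3,0) = exp(-r*dt) * [p*0.000000 + (1-p)*0.000000] = 0.000000; exercise = 0.000000; V(3,0) = max -> 0.000000
  V(3,1) = exp(-r*dt) * [p*0.000000 + (1-p)*0.020000] = 0.010117; exercise = 0.000000; V(3,1) = max -> 0.010117
  V(3,2) = exp(-r*dt) * [p*0.020000 + (1-p)*0.127942] = 0.074582; exercise = 0.075528; V(3,2) = max -> 0.075528
  V(3,3) = exp(-r*dt) * [p*0.127942 + (1-p)*0.224115] = 0.176470; exercise = 0.177416; V(3,3) = max -> 0.177416
  V(2,0) = exp(-r*dt) * [p*0.000000 + (1-p)*0.010117] = 0.005117; exercise = 0.000000; V(2,0) = max -> 0.005117
  V(2,1) = exp(-r*dt) * [p*0.010117 + (1-p)*0.075528] = 0.043195; exercise = 0.020000; V(2,1) = max -> 0.043195
  V(2,2) = exp(-r*dt) * [p*0.075528 + (1-p)*0.177416] = 0.126996; exercise = 0.127942; V(2,2) = max -> 0.127942
  V(1,0) = exp(-r*dt) * [p*0.005117 + (1-p)*0.043195] = 0.024373; exercise = 0.000000; V(1,0) = max -> 0.024373
  V(1,1) = exp(-r*dt) * [p*0.043195 + (1-p)*0.127942] = 0.086022; exercise = 0.075528; V(1,1) = max -> 0.086022
  V(0,0) = exp(-r*dt) * [p*0.024373 + (1-p)*0.086022] = 0.055535; exercise = 0.020000; V(0,0) = max -> 0.055535

Answer: Price = V(0,0) = 0.0555


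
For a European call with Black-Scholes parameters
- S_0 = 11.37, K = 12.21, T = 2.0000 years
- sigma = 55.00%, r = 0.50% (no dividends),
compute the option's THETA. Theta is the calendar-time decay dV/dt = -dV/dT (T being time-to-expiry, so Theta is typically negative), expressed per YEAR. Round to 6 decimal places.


d1 = 0.3101280599; d2 = -0.4676893994
phi(d1) = 0.3802112575; exp(-qT) = 1.0000000000; exp(-rT) = 0.9900498337
Theta = -S*exp(-qT)*phi(d1)*sigma/(2*sqrt(T)) - r*K*exp(-rT)*N(d2) + q*S*exp(-qT)*N(d1)
N(d1) = 0.6217682126; N(d2) = 0.3200033615; sqrt(T) = 1.4142135624
Term 1 = -11.3700 * 1.0000000000 * 0.3802112575 * 0.5500 / (2 * 1.4142135624) = -0.8406266076
Term 2 = -0.0050 * 12.2100 * 0.9900498337 * 0.3200033615 = -0.0193418167
Term 3 = 0 (no dividend yield, q = 0)
Theta = -0.8406266076 + (-0.0193418167) + (0.0000000000) = -0.859968

Answer: Theta = -0.859968


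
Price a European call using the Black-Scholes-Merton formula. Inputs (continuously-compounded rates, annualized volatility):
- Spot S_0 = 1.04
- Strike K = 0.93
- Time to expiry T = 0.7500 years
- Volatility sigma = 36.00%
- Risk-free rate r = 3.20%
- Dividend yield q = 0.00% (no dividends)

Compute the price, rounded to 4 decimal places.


Answer: Price = 0.1978

Derivation:
d1 = (ln(S/K) + (r - q + 0.5*sigma^2) * T) / (sigma * sqrt(T)) = 0.59143571
d2 = d1 - sigma * sqrt(T) = 0.27966657
exp(-rT) = 0.97628571; exp(-qT) = 1.00000000
C = S_0 * exp(-qT) * N(d1) - K * exp(-rT) * N(d2)
N(d1) = 0.72288574; N(d2) = 0.61013333
C = 1.0400 * 1.00000000 * 0.72288574 - 0.9300 * 0.97628571 * 0.61013333 = 0.1978


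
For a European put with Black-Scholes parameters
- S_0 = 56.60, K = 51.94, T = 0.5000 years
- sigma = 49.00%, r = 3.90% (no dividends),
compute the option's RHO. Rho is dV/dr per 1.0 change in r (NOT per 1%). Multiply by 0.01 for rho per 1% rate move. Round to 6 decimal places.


d1 = 0.4774984699; d2 = 0.1310161471
phi(d1) = 0.3559585713; exp(-qT) = 1.0000000000; exp(-rT) = 0.9806888952
N(-d2) = 0.4478812670
Rho = -K*T*exp(-rT)*N(-d2) = -51.9400 * 0.5000 * 0.9806888952 * 0.4478812670 = -11.406860

Answer: Rho = -11.406860


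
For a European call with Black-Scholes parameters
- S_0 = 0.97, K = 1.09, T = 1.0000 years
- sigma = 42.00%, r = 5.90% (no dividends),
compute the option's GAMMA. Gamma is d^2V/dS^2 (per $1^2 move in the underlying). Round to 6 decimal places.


Answer: Gamma = 0.976650

Derivation:
d1 = 0.0727692768; d2 = -0.3472307232
phi(d1) = 0.3978874045; exp(-qT) = 1.0000000000; exp(-rT) = 0.9427067692
Gamma = exp(-qT) * phi(d1) / (S * sigma * sqrt(T)) = 1.0000000000 * 0.3978874045 / (0.9700 * 0.4200 * 1.0000000000) = 0.976650


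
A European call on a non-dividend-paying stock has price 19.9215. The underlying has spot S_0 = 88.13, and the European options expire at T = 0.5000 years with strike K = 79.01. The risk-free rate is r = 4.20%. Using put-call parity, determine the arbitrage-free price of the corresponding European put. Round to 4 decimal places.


Put-call parity: C - P = S_0 * exp(-qT) - K * exp(-rT).
S_0 * exp(-qT) = 88.1300 * 1.00000000 = 88.13000000
K * exp(-rT) = 79.0100 * 0.97921896 = 77.36809039
P = C - S*exp(-qT) + K*exp(-rT)
P = 19.9215 - 88.13000000 + 77.36809039 = 9.1596

Answer: Put price = 9.1596


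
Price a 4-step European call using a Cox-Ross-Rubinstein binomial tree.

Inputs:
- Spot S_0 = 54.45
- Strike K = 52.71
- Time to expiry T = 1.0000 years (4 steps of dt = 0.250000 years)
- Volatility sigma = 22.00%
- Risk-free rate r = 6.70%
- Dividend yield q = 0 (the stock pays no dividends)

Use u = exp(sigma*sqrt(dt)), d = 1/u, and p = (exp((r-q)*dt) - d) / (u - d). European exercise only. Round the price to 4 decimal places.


dt = T/N = 0.250000
u = exp(sigma*sqrt(dt)) = 1.116278; d = 1/u = 0.895834
p = (exp((r-q)*dt) - d) / (u - d) = 0.549151
Discount per step: exp(-r*dt) = 0.983390
Stock lattice S(k, i) with i counting down-moves:
  k=0: S(0,0) = 54.4500
  k=1: S(1,0) = 60.7813; S(1,1) = 48.7782
  k=2: S(2,0) = 67.8489; S(2,1) = 54.4500; S(2,2) = 43.6971
  k=3: S(3,0) = 75.7382; S(3,1) = 60.7813; S(3,2) = 48.7782; S(3,3) = 39.1454
  k=4: S(4,0) = 84.5449; S(4,1) = 67.8489; S(4,2) = 54.4500; S(4,3) = 43.6971; S(4,4) = 35.0678
Terminal payoffs V(N, i) = max(S_T - K, 0):
  V(4,0) = 31.834908; V(4,1) = 15.138878; V(4,2) = 1.740000; V(4,3) = 0.000000; V(4,4) = 0.000000
Backward induction: V(k, i) = exp(-r*dt) * [p * V(k+1, i) + (1-p) * V(k+1, i+1)].
  V(3,0) = exp(-r*dt) * [p*31.834908 + (1-p)*15.138878] = 23.903754
  V(3,1) = exp(-r*dt) * [p*15.138878 + (1-p)*1.740000] = 8.946880
  V(3,2) = exp(-r*dt) * [p*1.740000 + (1-p)*0.000000] = 0.939650
  V(3,3) = exp(-r*dt) * [p*0.000000 + (1-p)*0.000000] = 0.000000
  V(2,0) = exp(-r*dt) * [p*23.903754 + (1-p)*8.946880] = 16.875414
  V(2,1) = exp(-r*dt) * [p*8.946880 + (1-p)*0.939650] = 5.248179
  V(2,2) = exp(-r*dt) * [p*0.939650 + (1-p)*0.000000] = 0.507438
  V(1,0) = exp(-r*dt) * [p*16.875414 + (1-p)*5.248179] = 11.440048
  V(1,1) = exp(-r*dt) * [p*5.248179 + (1-p)*0.507438] = 3.059147
  V(0,0) = exp(-r*dt) * [p*11.440048 + (1-p)*3.059147] = 7.534262

Answer: Price = V(0,0) = 7.5343


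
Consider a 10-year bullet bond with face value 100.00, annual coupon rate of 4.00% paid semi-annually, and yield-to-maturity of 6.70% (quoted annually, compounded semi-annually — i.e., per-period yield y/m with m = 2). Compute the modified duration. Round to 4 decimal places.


Coupon per period c = face * coupon_rate / m = 2.000000
Periods per year m = 2; per-period yield y/m = 0.033500
Number of cashflows N = 20
Cashflows (t years, CF_t, discount factor 1/(1+y/m)^(m*t), PV):
  t = 0.5000: CF_t = 2.000000, DF = 0.967586, PV = 1.935172
  t = 1.0000: CF_t = 2.000000, DF = 0.936222, PV = 1.872445
  t = 1.5000: CF_t = 2.000000, DF = 0.905876, PV = 1.811751
  t = 2.0000: CF_t = 2.000000, DF = 0.876512, PV = 1.753025
  t = 2.5000: CF_t = 2.000000, DF = 0.848101, PV = 1.696202
  t = 3.0000: CF_t = 2.000000, DF = 0.820611, PV = 1.641221
  t = 3.5000: CF_t = 2.000000, DF = 0.794011, PV = 1.588022
  t = 4.0000: CF_t = 2.000000, DF = 0.768274, PV = 1.536548
  t = 4.5000: CF_t = 2.000000, DF = 0.743371, PV = 1.486742
  t = 5.0000: CF_t = 2.000000, DF = 0.719275, PV = 1.438551
  t = 5.5000: CF_t = 2.000000, DF = 0.695961, PV = 1.391921
  t = 6.0000: CF_t = 2.000000, DF = 0.673402, PV = 1.346803
  t = 6.5000: CF_t = 2.000000, DF = 0.651574, PV = 1.303148
  t = 7.0000: CF_t = 2.000000, DF = 0.630454, PV = 1.260908
  t = 7.5000: CF_t = 2.000000, DF = 0.610018, PV = 1.220036
  t = 8.0000: CF_t = 2.000000, DF = 0.590245, PV = 1.180490
  t = 8.5000: CF_t = 2.000000, DF = 0.571113, PV = 1.142225
  t = 9.0000: CF_t = 2.000000, DF = 0.552601, PV = 1.105201
  t = 9.5000: CF_t = 2.000000, DF = 0.534689, PV = 1.069377
  t = 10.0000: CF_t = 102.000000, DF = 0.517357, PV = 52.770420
Price P = sum_t PV_t = 80.550210
First compute Macaulay numerator sum_t t * PV_t:
  t * PV_t at t = 0.5000: 0.967586
  t * PV_t at t = 1.0000: 1.872445
  t * PV_t at t = 1.5000: 2.717627
  t * PV_t at t = 2.0000: 3.506050
  t * PV_t at t = 2.5000: 4.240505
  t * PV_t at t = 3.0000: 4.923664
  t * PV_t at t = 3.5000: 5.558078
  t * PV_t at t = 4.0000: 6.146192
  t * PV_t at t = 4.5000: 6.690340
  t * PV_t at t = 5.0000: 7.192754
  t * PV_t at t = 5.5000: 7.655568
  t * PV_t at t = 6.0000: 8.080821
  t * PV_t at t = 6.5000: 8.470462
  t * PV_t at t = 7.0000: 8.826353
  t * PV_t at t = 7.5000: 9.150273
  t * PV_t at t = 8.0000: 9.443920
  t * PV_t at t = 8.5000: 9.708916
  t * PV_t at t = 9.0000: 9.946811
  t * PV_t at t = 9.5000: 10.159082
  t * PV_t at t = 10.0000: 527.704202
Macaulay duration D = 652.961647 / 80.550210 = 8.106269
Modified duration = D / (1 + y/m) = 8.106269 / (1 + 0.033500) = 7.843511

Answer: Modified duration = 7.8435


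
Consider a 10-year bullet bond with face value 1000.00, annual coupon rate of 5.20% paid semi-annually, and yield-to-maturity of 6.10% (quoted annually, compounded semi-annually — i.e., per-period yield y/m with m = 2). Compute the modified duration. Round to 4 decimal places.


Coupon per period c = face * coupon_rate / m = 26.000000
Periods per year m = 2; per-period yield y/m = 0.030500
Number of cashflows N = 20
Cashflows (t years, CF_t, discount factor 1/(1+y/m)^(m*t), PV):
  t = 0.5000: CF_t = 26.000000, DF = 0.970403, PV = 25.230471
  t = 1.0000: CF_t = 26.000000, DF = 0.941681, PV = 24.483717
  t = 1.5000: CF_t = 26.000000, DF = 0.913810, PV = 23.759066
  t = 2.0000: CF_t = 26.000000, DF = 0.886764, PV = 23.055862
  t = 2.5000: CF_t = 26.000000, DF = 0.860518, PV = 22.373471
  t = 3.0000: CF_t = 26.000000, DF = 0.835049, PV = 21.711277
  t = 3.5000: CF_t = 26.000000, DF = 0.810334, PV = 21.068682
  t = 4.0000: CF_t = 26.000000, DF = 0.786350, PV = 20.445107
  t = 4.5000: CF_t = 26.000000, DF = 0.763076, PV = 19.839987
  t = 5.0000: CF_t = 26.000000, DF = 0.740491, PV = 19.252777
  t = 5.5000: CF_t = 26.000000, DF = 0.718575, PV = 18.682947
  t = 6.0000: CF_t = 26.000000, DF = 0.697307, PV = 18.129983
  t = 6.5000: CF_t = 26.000000, DF = 0.676669, PV = 17.593385
  t = 7.0000: CF_t = 26.000000, DF = 0.656641, PV = 17.072668
  t = 7.5000: CF_t = 26.000000, DF = 0.637206, PV = 16.567364
  t = 8.0000: CF_t = 26.000000, DF = 0.618347, PV = 16.077015
  t = 8.5000: CF_t = 26.000000, DF = 0.600045, PV = 15.601179
  t = 9.0000: CF_t = 26.000000, DF = 0.582286, PV = 15.139426
  t = 9.5000: CF_t = 26.000000, DF = 0.565052, PV = 14.691340
  t = 10.0000: CF_t = 1026.000000, DF = 0.548328, PV = 562.584080
Price P = sum_t PV_t = 933.359804
First compute Macaulay numerator sum_t t * PV_t:
  t * PV_t at t = 0.5000: 12.615235
  t * PV_t at t = 1.0000: 24.483717
  t * PV_t at t = 1.5000: 35.638599
  t * PV_t at t = 2.0000: 46.111724
  t * PV_t at t = 2.5000: 55.933678
  t * PV_t at t = 3.0000: 65.133831
  t * PV_t at t = 3.5000: 73.740388
  t * PV_t at t = 4.0000: 81.780426
  t * PV_t at t = 4.5000: 89.279941
  t * PV_t at t = 5.0000: 96.263886
  t * PV_t at t = 5.5000: 102.756211
  t * PV_t at t = 6.0000: 108.779897
  t * PV_t at t = 6.5000: 114.357000
  t * PV_t at t = 7.0000: 119.508678
  t * PV_t at t = 7.5000: 124.255228
  t * PV_t at t = 8.0000: 128.616118
  t * PV_t at t = 8.5000: 132.610020
  t * PV_t at t = 9.0000: 136.254837
  t * PV_t at t = 9.5000: 139.567734
  t * PV_t at t = 10.0000: 5625.840802
Macaulay duration D = 7313.527951 / 933.359804 = 7.835701
Modified duration = D / (1 + y/m) = 7.835701 / (1 + 0.030500) = 7.603785

Answer: Modified duration = 7.6038


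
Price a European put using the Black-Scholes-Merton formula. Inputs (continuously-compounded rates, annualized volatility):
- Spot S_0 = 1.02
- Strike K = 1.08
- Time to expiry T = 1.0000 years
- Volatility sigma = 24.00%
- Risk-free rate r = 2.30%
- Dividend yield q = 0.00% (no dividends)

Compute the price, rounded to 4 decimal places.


Answer: Price = 0.1178

Derivation:
d1 = (ln(S/K) + (r - q + 0.5*sigma^2) * T) / (sigma * sqrt(T)) = -0.02232672
d2 = d1 - sigma * sqrt(T) = -0.26232672
exp(-rT) = 0.97726248; exp(-qT) = 1.00000000
P = K * exp(-rT) * N(-d2) - S_0 * exp(-qT) * N(-d1)
N(-d1) = 0.50890633; N(-d2) = 0.60346522
P = 1.0800 * 0.97726248 * 0.60346522 - 1.0200 * 1.00000000 * 0.50890633 = 0.1178


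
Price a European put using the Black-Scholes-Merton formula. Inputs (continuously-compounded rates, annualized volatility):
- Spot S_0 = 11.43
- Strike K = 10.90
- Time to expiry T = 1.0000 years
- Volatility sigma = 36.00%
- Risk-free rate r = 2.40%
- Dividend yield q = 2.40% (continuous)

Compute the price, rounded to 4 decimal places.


Answer: Price = 1.3117

Derivation:
d1 = (ln(S/K) + (r - q + 0.5*sigma^2) * T) / (sigma * sqrt(T)) = 0.31188525
d2 = d1 - sigma * sqrt(T) = -0.04811475
exp(-rT) = 0.97628571; exp(-qT) = 0.97628571
P = K * exp(-rT) * N(-d2) - S_0 * exp(-qT) * N(-d1)
N(-d1) = 0.37756387; N(-d2) = 0.51918761
P = 10.9000 * 0.97628571 * 0.51918761 - 11.4300 * 0.97628571 * 0.37756387 = 1.3117


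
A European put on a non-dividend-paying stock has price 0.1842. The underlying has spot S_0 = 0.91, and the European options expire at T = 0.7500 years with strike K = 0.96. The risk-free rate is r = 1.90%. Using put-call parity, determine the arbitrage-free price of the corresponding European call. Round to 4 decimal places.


Put-call parity: C - P = S_0 * exp(-qT) - K * exp(-rT).
S_0 * exp(-qT) = 0.9100 * 1.00000000 = 0.91000000
K * exp(-rT) = 0.9600 * 0.98585105 = 0.94641701
C = P + S*exp(-qT) - K*exp(-rT)
C = 0.1842 + 0.91000000 - 0.94641701 = 0.1478

Answer: Call price = 0.1478


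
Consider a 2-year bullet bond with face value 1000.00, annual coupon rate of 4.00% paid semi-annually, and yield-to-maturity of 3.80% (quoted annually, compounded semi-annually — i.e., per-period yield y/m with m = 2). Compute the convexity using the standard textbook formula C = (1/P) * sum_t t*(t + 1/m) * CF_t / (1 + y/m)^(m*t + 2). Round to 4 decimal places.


Answer: Convexity = 4.6296

Derivation:
Coupon per period c = face * coupon_rate / m = 20.000000
Periods per year m = 2; per-period yield y/m = 0.019000
Number of cashflows N = 4
Cashflows (t years, CF_t, discount factor 1/(1+y/m)^(m*t), PV):
  t = 0.5000: CF_t = 20.000000, DF = 0.981354, PV = 19.627085
  t = 1.0000: CF_t = 20.000000, DF = 0.963056, PV = 19.261124
  t = 1.5000: CF_t = 20.000000, DF = 0.945099, PV = 18.901986
  t = 2.0000: CF_t = 1020.000000, DF = 0.927477, PV = 946.026791
Price P = sum_t PV_t = 1003.816987
Convexity numerator sum_t t*(t + 1/m) * CF_t / (1+y/m)^(m*t + 2):
  t = 0.5000: term = 9.450993
  t = 1.0000: term = 27.824317
  t = 1.5000: term = 54.611025
  t = 2.0000: term = 4555.384839
Convexity = (1/P) * sum = 4647.271175 / 1003.816987 = 4.629600


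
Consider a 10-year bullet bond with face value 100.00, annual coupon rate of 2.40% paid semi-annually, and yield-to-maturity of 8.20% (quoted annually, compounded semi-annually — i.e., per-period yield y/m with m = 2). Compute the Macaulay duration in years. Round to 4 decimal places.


Answer: Macaulay duration = 8.5646 years

Derivation:
Coupon per period c = face * coupon_rate / m = 1.200000
Periods per year m = 2; per-period yield y/m = 0.041000
Number of cashflows N = 20
Cashflows (t years, CF_t, discount factor 1/(1+y/m)^(m*t), PV):
  t = 0.5000: CF_t = 1.200000, DF = 0.960615, PV = 1.152738
  t = 1.0000: CF_t = 1.200000, DF = 0.922781, PV = 1.107337
  t = 1.5000: CF_t = 1.200000, DF = 0.886437, PV = 1.063724
  t = 2.0000: CF_t = 1.200000, DF = 0.851524, PV = 1.021829
  t = 2.5000: CF_t = 1.200000, DF = 0.817987, PV = 0.981584
  t = 3.0000: CF_t = 1.200000, DF = 0.785770, PV = 0.942924
  t = 3.5000: CF_t = 1.200000, DF = 0.754823, PV = 0.905787
  t = 4.0000: CF_t = 1.200000, DF = 0.725094, PV = 0.870113
  t = 4.5000: CF_t = 1.200000, DF = 0.696536, PV = 0.835843
  t = 5.0000: CF_t = 1.200000, DF = 0.669103, PV = 0.802923
  t = 5.5000: CF_t = 1.200000, DF = 0.642750, PV = 0.771300
  t = 6.0000: CF_t = 1.200000, DF = 0.617435, PV = 0.740922
  t = 6.5000: CF_t = 1.200000, DF = 0.593117, PV = 0.711741
  t = 7.0000: CF_t = 1.200000, DF = 0.569757, PV = 0.683709
  t = 7.5000: CF_t = 1.200000, DF = 0.547317, PV = 0.656781
  t = 8.0000: CF_t = 1.200000, DF = 0.525761, PV = 0.630913
  t = 8.5000: CF_t = 1.200000, DF = 0.505054, PV = 0.606064
  t = 9.0000: CF_t = 1.200000, DF = 0.485162, PV = 0.582195
  t = 9.5000: CF_t = 1.200000, DF = 0.466054, PV = 0.559265
  t = 10.0000: CF_t = 101.200000, DF = 0.447698, PV = 45.307064
Price P = sum_t PV_t = 60.934755
Macaulay numerator sum_t t * PV_t:
  t * PV_t at t = 0.5000: 0.576369
  t * PV_t at t = 1.0000: 1.107337
  t * PV_t at t = 1.5000: 1.595586
  t * PV_t at t = 2.0000: 2.043658
  t * PV_t at t = 2.5000: 2.453961
  t * PV_t at t = 3.0000: 2.828773
  t * PV_t at t = 3.5000: 3.170255
  t * PV_t at t = 4.0000: 3.480450
  t * PV_t at t = 4.5000: 3.761293
  t * PV_t at t = 5.0000: 4.014615
  t * PV_t at t = 5.5000: 4.242149
  t * PV_t at t = 6.0000: 4.445532
  t * PV_t at t = 6.5000: 4.626314
  t * PV_t at t = 7.0000: 4.785960
  t * PV_t at t = 7.5000: 4.925854
  t * PV_t at t = 8.0000: 5.047305
  t * PV_t at t = 8.5000: 5.151548
  t * PV_t at t = 9.0000: 5.239751
  t * PV_t at t = 9.5000: 5.313014
  t * PV_t at t = 10.0000: 453.070643
Macaulay duration D = (sum_t t * PV_t) / P = 521.880369 / 60.934755 = 8.564576


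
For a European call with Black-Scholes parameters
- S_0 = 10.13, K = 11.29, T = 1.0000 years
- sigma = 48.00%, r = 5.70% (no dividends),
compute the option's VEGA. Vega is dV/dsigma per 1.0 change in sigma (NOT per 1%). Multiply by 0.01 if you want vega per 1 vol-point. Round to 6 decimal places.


Answer: Vega = 4.005762

Derivation:
d1 = 0.1328832085; d2 = -0.3471167915
phi(d1) = 0.3954355328; exp(-qT) = 1.0000000000; exp(-rT) = 0.9445940694
Vega = S * exp(-qT) * phi(d1) * sqrt(T) = 10.1300 * 1.0000000000 * 0.3954355328 * 1.0000000000 = 4.005762


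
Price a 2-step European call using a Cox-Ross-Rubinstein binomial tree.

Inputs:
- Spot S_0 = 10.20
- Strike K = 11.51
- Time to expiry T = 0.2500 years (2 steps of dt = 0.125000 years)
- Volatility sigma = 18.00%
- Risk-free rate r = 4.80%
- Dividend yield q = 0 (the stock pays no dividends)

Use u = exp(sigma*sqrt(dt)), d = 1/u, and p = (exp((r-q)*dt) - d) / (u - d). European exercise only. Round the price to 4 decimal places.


Answer: Price = V(0,0) = 0.0208

Derivation:
dt = T/N = 0.125000
u = exp(sigma*sqrt(dt)) = 1.065708; d = 1/u = 0.938343
p = (exp((r-q)*dt) - d) / (u - d) = 0.531346
Discount per step: exp(-r*dt) = 0.994018
Stock lattice S(k, i) with i counting down-moves:
  k=0: S(0,0) = 10.2000
  k=1: S(1,0) = 10.8702; S(1,1) = 9.5711
  k=2: S(2,0) = 11.5845; S(2,1) = 10.2000; S(2,2) = 8.9810
Terminal payoffs V(N, i) = max(S_T - K, 0):
  V(2,0) = 0.074488; V(2,1) = 0.000000; V(2,2) = 0.000000
Backward induction: V(k, i) = exp(-r*dt) * [p * V(k+1, i) + (1-p) * V(k+1, i+1)].
  V(1,0) = exp(-r*dt) * [p*0.074488 + (1-p)*0.000000] = 0.039342
  V(1,1) = exp(-r*dt) * [p*0.000000 + (1-p)*0.000000] = 0.000000
  V(0,0) = exp(-r*dt) * [p*0.039342 + (1-p)*0.000000] = 0.020779


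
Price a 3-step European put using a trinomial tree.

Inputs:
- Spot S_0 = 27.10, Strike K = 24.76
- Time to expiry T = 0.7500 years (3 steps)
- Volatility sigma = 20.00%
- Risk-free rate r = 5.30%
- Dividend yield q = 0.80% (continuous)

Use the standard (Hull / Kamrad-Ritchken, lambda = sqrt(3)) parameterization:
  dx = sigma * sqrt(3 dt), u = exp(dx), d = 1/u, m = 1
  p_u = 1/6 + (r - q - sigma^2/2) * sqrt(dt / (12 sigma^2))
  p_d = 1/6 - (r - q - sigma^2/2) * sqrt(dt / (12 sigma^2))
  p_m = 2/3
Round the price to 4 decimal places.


dt = T/N = 0.250000; dx = sigma*sqrt(3*dt) = 0.173205
u = exp(dx) = 1.189110; d = 1/u = 0.840965
p_u = 0.184709, p_m = 0.666667, p_d = 0.148624
Discount per step: exp(-r*dt) = 0.986837
Stock lattice S(k, j) with j the centered position index:
  k=0: S(0,+0) = 27.1000
  k=1: S(1,-1) = 22.7902; S(1,+0) = 27.1000; S(1,+1) = 32.2249
  k=2: S(2,-2) = 19.1657; S(2,-1) = 22.7902; S(2,+0) = 27.1000; S(2,+1) = 32.2249; S(2,+2) = 38.3189
  k=3: S(3,-3) = 16.1177; S(3,-2) = 19.1657; S(3,-1) = 22.7902; S(3,+0) = 27.1000; S(3,+1) = 32.2249; S(3,+2) = 38.3189; S(3,+3) = 45.5654
Terminal payoffs V(N, j) = max(K - S_T, 0):
  V(3,-3) = 8.642293; V(3,-2) = 5.594274; V(3,-1) = 1.969845; V(3,+0) = 0.000000; V(3,+1) = 0.000000; V(3,+2) = 0.000000; V(3,+3) = 0.000000
Backward induction: V(k, j) = exp(-r*dt) * [p_u * V(k+1, j+1) + p_m * V(k+1, j) + p_d * V(k+1, j-1)]
  V(2,-2) = exp(-r*dt) * [p_u*1.969845 + p_m*5.594274 + p_d*8.642293] = 5.307034
  V(2,-1) = exp(-r*dt) * [p_u*0.000000 + p_m*1.969845 + p_d*5.594274] = 2.116446
  V(2,+0) = exp(-r*dt) * [p_u*0.000000 + p_m*0.000000 + p_d*1.969845] = 0.288914
  V(2,+1) = exp(-r*dt) * [p_u*0.000000 + p_m*0.000000 + p_d*0.000000] = 0.000000
  V(2,+2) = exp(-r*dt) * [p_u*0.000000 + p_m*0.000000 + p_d*0.000000] = 0.000000
  V(1,-1) = exp(-r*dt) * [p_u*0.288914 + p_m*2.116446 + p_d*5.307034] = 2.223428
  V(1,+0) = exp(-r*dt) * [p_u*0.000000 + p_m*0.288914 + p_d*2.116446] = 0.500489
  V(1,+1) = exp(-r*dt) * [p_u*0.000000 + p_m*0.000000 + p_d*0.288914] = 0.042374
  V(0,+0) = exp(-r*dt) * [p_u*0.042374 + p_m*0.500489 + p_d*2.223428] = 0.663098

Answer: Price = V(0,0) = 0.6631


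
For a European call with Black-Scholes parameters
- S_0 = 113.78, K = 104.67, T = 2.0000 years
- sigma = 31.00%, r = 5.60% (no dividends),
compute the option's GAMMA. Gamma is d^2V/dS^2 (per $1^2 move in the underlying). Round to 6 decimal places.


Answer: Gamma = 0.006411

Derivation:
d1 = 0.6650321382; d2 = 0.2266259338
phi(d1) = 0.3197958660; exp(-qT) = 1.0000000000; exp(-rT) = 0.8940442575
Gamma = exp(-qT) * phi(d1) / (S * sigma * sqrt(T)) = 1.0000000000 * 0.3197958660 / (113.7800 * 0.3100 * 1.4142135624) = 0.006411


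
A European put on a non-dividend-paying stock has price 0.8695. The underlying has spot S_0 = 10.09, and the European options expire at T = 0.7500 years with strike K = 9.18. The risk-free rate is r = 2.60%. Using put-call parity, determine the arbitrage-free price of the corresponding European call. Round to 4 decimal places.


Answer: Call price = 1.9568

Derivation:
Put-call parity: C - P = S_0 * exp(-qT) - K * exp(-rT).
S_0 * exp(-qT) = 10.0900 * 1.00000000 = 10.09000000
K * exp(-rT) = 9.1800 * 0.98068890 = 9.00272406
C = P + S*exp(-qT) - K*exp(-rT)
C = 0.8695 + 10.09000000 - 9.00272406 = 1.9568


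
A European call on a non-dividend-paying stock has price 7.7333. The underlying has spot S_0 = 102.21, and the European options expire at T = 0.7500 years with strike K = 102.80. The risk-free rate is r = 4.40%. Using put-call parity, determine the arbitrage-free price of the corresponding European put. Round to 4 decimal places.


Answer: Put price = 4.9863

Derivation:
Put-call parity: C - P = S_0 * exp(-qT) - K * exp(-rT).
S_0 * exp(-qT) = 102.2100 * 1.00000000 = 102.21000000
K * exp(-rT) = 102.8000 * 0.96753856 = 99.46296393
P = C - S*exp(-qT) + K*exp(-rT)
P = 7.7333 - 102.21000000 + 99.46296393 = 4.9863


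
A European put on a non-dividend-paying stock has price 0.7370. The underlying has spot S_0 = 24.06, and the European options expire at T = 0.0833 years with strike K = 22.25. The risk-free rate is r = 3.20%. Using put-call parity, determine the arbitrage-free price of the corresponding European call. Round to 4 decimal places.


Put-call parity: C - P = S_0 * exp(-qT) - K * exp(-rT).
S_0 * exp(-qT) = 24.0600 * 1.00000000 = 24.06000000
K * exp(-rT) = 22.2500 * 0.99733795 = 22.19076938
C = P + S*exp(-qT) - K*exp(-rT)
C = 0.7370 + 24.06000000 - 22.19076938 = 2.6062

Answer: Call price = 2.6062


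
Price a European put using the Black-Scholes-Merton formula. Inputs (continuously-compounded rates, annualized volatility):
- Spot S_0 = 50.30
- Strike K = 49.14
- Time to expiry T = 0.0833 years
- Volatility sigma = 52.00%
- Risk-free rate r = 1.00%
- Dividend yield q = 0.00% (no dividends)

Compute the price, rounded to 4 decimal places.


d1 = (ln(S/K) + (r - q + 0.5*sigma^2) * T) / (sigma * sqrt(T)) = 0.23605160
d2 = d1 - sigma * sqrt(T) = 0.08597055
exp(-rT) = 0.99916735; exp(-qT) = 1.00000000
P = K * exp(-rT) * N(-d2) - S_0 * exp(-qT) * N(-d1)
N(-d1) = 0.40669632; N(-d2) = 0.46574491
P = 49.1400 * 0.99916735 * 0.46574491 - 50.3000 * 1.00000000 * 0.40669632 = 2.4108

Answer: Price = 2.4108


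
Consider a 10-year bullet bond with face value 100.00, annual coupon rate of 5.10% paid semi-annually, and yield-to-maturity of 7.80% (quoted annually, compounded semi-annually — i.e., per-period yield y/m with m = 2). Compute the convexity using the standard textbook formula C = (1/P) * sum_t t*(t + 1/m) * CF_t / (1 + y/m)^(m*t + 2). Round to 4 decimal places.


Answer: Convexity = 68.1434

Derivation:
Coupon per period c = face * coupon_rate / m = 2.550000
Periods per year m = 2; per-period yield y/m = 0.039000
Number of cashflows N = 20
Cashflows (t years, CF_t, discount factor 1/(1+y/m)^(m*t), PV):
  t = 0.5000: CF_t = 2.550000, DF = 0.962464, PV = 2.454283
  t = 1.0000: CF_t = 2.550000, DF = 0.926337, PV = 2.362159
  t = 1.5000: CF_t = 2.550000, DF = 0.891566, PV = 2.273493
  t = 2.0000: CF_t = 2.550000, DF = 0.858100, PV = 2.188155
  t = 2.5000: CF_t = 2.550000, DF = 0.825890, PV = 2.106020
  t = 3.0000: CF_t = 2.550000, DF = 0.794889, PV = 2.026968
  t = 3.5000: CF_t = 2.550000, DF = 0.765052, PV = 1.950884
  t = 4.0000: CF_t = 2.550000, DF = 0.736335, PV = 1.877655
  t = 4.5000: CF_t = 2.550000, DF = 0.708696, PV = 1.807175
  t = 5.0000: CF_t = 2.550000, DF = 0.682094, PV = 1.739341
  t = 5.5000: CF_t = 2.550000, DF = 0.656491, PV = 1.674053
  t = 6.0000: CF_t = 2.550000, DF = 0.631849, PV = 1.611215
  t = 6.5000: CF_t = 2.550000, DF = 0.608132, PV = 1.550737
  t = 7.0000: CF_t = 2.550000, DF = 0.585305, PV = 1.492528
  t = 7.5000: CF_t = 2.550000, DF = 0.563335, PV = 1.436504
  t = 8.0000: CF_t = 2.550000, DF = 0.542190, PV = 1.382584
  t = 8.5000: CF_t = 2.550000, DF = 0.521838, PV = 1.330687
  t = 9.0000: CF_t = 2.550000, DF = 0.502250, PV = 1.280738
  t = 9.5000: CF_t = 2.550000, DF = 0.483398, PV = 1.232664
  t = 10.0000: CF_t = 102.550000, DF = 0.465253, PV = 47.711681
Price P = sum_t PV_t = 81.489522
Convexity numerator sum_t t*(t + 1/m) * CF_t / (1+y/m)^(m*t + 2):
  t = 0.5000: term = 1.136746
  t = 1.0000: term = 3.282232
  t = 1.5000: term = 6.318059
  t = 2.0000: term = 10.134840
  t = 2.5000: term = 14.631627
  t = 3.0000: term = 19.715378
  t = 3.5000: term = 25.300452
  t = 4.0000: term = 31.308136
  t = 4.5000: term = 37.666188
  t = 5.0000: term = 44.308424
  t = 5.5000: term = 51.174311
  t = 6.0000: term = 58.208596
  t = 6.5000: term = 65.360951
  t = 7.0000: term = 72.585642
  t = 7.5000: term = 79.841212
  t = 8.0000: term = 87.090190
  t = 8.5000: term = 94.298810
  t = 9.0000: term = 101.436754
  t = 9.5000: term = 108.476905
  t = 10.0000: term = 4640.693838
Convexity = (1/P) * sum = 5552.969292 / 81.489522 = 68.143353


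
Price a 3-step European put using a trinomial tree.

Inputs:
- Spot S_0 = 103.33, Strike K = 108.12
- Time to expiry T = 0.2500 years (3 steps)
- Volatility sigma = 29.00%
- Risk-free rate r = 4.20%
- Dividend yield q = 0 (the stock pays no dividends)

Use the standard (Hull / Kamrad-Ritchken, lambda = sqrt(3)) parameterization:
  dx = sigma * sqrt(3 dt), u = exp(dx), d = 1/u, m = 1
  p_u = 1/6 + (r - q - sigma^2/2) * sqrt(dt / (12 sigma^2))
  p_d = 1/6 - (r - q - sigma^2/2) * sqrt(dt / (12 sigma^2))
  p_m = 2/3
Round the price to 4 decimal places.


Answer: Price = V(0,0) = 8.1919

Derivation:
dt = T/N = 0.083333; dx = sigma*sqrt(3*dt) = 0.145000
u = exp(dx) = 1.156040; d = 1/u = 0.865022
p_u = 0.166652, p_m = 0.666667, p_d = 0.166681
Discount per step: exp(-r*dt) = 0.996506
Stock lattice S(k, j) with j the centered position index:
  k=0: S(0,+0) = 103.3300
  k=1: S(1,-1) = 89.3828; S(1,+0) = 103.3300; S(1,+1) = 119.4536
  k=2: S(2,-2) = 77.3181; S(2,-1) = 89.3828; S(2,+0) = 103.3300; S(2,+1) = 119.4536; S(2,+2) = 138.0931
  k=3: S(3,-3) = 66.8819; S(3,-2) = 77.3181; S(3,-1) = 89.3828; S(3,+0) = 103.3300; S(3,+1) = 119.4536; S(3,+2) = 138.0931; S(3,+3) = 159.6410
Terminal payoffs V(N, j) = max(K - S_T, 0):
  V(3,-3) = 41.238142; V(3,-2) = 30.801926; V(3,-1) = 18.737246; V(3,+0) = 4.790000; V(3,+1) = 0.000000; V(3,+2) = 0.000000; V(3,+3) = 0.000000
Backward induction: V(k, j) = exp(-r*dt) * [p_u * V(k+1, j+1) + p_m * V(k+1, j) + p_d * V(k+1, j-1)]
  V(2,-2) = exp(-r*dt) * [p_u*18.737246 + p_m*30.801926 + p_d*41.238142] = 30.424167
  V(2,-1) = exp(-r*dt) * [p_u*4.790000 + p_m*18.737246 + p_d*30.801926] = 18.359488
  V(2,+0) = exp(-r*dt) * [p_u*0.000000 + p_m*4.790000 + p_d*18.737246] = 6.294408
  V(2,+1) = exp(-r*dt) * [p_u*0.000000 + p_m*0.000000 + p_d*4.790000] = 0.795613
  V(2,+2) = exp(-r*dt) * [p_u*0.000000 + p_m*0.000000 + p_d*0.000000] = 0.000000
  V(1,-1) = exp(-r*dt) * [p_u*6.294408 + p_m*18.359488 + p_d*30.424167] = 18.295621
  V(1,+0) = exp(-r*dt) * [p_u*0.795613 + p_m*6.294408 + p_d*18.359488] = 7.363225
  V(1,+1) = exp(-r*dt) * [p_u*0.000000 + p_m*0.795613 + p_d*6.294408] = 1.574048
  V(0,+0) = exp(-r*dt) * [p_u*1.574048 + p_m*7.363225 + p_d*18.295621] = 8.191946


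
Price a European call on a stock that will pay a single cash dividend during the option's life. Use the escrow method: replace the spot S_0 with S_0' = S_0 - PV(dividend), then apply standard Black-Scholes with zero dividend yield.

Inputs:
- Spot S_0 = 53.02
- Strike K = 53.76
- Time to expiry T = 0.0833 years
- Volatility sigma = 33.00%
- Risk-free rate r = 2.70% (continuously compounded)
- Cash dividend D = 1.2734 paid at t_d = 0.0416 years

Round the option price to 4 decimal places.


PV(D) = D * exp(-r * t_d) = 1.2734 * 0.99887743 = 1.27197052
S_0' = S_0 - PV(D) = 53.0200 - 1.27197052 = 51.74802948
d1 = (ln(S_0'/K) + (r + sigma^2/2)*T) / (sigma*sqrt(T)) = -0.32924534
d2 = d1 - sigma*sqrt(T) = -0.42448908
exp(-rT) = 0.99775343
N(d1) = 0.37098513; N(d2) = 0.33560458
C = S_0' * N(d1) - K * exp(-rT) * N(d2) = 51.74802948 * 0.37098513 - 53.7600 * 0.99775343 * 0.33560458 = 1.1962

Answer: Price = 1.1962


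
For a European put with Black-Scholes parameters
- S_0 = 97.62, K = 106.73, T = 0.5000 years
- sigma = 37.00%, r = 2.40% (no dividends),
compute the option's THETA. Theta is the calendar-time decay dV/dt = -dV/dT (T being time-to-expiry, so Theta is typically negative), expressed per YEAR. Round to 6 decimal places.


Answer: Theta = -8.369513

Derivation:
d1 = -0.1643350195; d2 = -0.4259645285
phi(d1) = 0.3935915697; exp(-qT) = 1.0000000000; exp(-rT) = 0.9880717129
Theta = -S*exp(-qT)*phi(d1)*sigma/(2*sqrt(T)) + r*K*exp(-rT)*N(-d2) - q*S*exp(-qT)*N(-d1)
N(-d1) = 0.5652662926; N(-d2) = 0.6649331533; sqrt(T) = 0.7071067812
Term 1 = -97.6200 * 1.0000000000 * 0.3935915697 * 0.3700 / (2 * 0.7071067812) = -10.0524360115
Term 2 = 0.0240 * 106.7300 * 0.9880717129 * 0.6649331533 = 1.6829228402
Term 3 = 0 (no dividend yield, q = 0)
Theta = -10.0524360115 + (1.6829228402) + (0.0000000000) = -8.369513


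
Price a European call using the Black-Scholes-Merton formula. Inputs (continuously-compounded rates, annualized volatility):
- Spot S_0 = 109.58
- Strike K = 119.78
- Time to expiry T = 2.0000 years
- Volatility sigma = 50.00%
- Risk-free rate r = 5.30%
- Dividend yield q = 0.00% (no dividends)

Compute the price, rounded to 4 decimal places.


d1 = (ln(S/K) + (r - q + 0.5*sigma^2) * T) / (sigma * sqrt(T)) = 0.37759240
d2 = d1 - sigma * sqrt(T) = -0.32951438
exp(-rT) = 0.89942465; exp(-qT) = 1.00000000
C = S_0 * exp(-qT) * N(d1) - K * exp(-rT) * N(d2)
N(d1) = 0.64713330; N(d2) = 0.37088346
C = 109.5800 * 1.00000000 * 0.64713330 - 119.7800 * 0.89942465 * 0.37088346 = 30.9564

Answer: Price = 30.9564


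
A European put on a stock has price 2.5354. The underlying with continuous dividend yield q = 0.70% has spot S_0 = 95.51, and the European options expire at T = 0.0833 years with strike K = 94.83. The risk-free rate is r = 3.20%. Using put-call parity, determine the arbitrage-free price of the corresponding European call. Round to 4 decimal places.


Put-call parity: C - P = S_0 * exp(-qT) - K * exp(-rT).
S_0 * exp(-qT) = 95.5100 * 0.99941707 = 95.45432435
K * exp(-rT) = 94.8300 * 0.99733795 = 94.57755776
C = P + S*exp(-qT) - K*exp(-rT)
C = 2.5354 + 95.45432435 - 94.57755776 = 3.4122

Answer: Call price = 3.4122


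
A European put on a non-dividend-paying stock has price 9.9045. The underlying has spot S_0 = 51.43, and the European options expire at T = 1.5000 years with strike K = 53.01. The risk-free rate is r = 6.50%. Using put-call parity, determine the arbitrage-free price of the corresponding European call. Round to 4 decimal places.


Put-call parity: C - P = S_0 * exp(-qT) - K * exp(-rT).
S_0 * exp(-qT) = 51.4300 * 1.00000000 = 51.43000000
K * exp(-rT) = 53.0100 * 0.90710234 = 48.08549513
C = P + S*exp(-qT) - K*exp(-rT)
C = 9.9045 + 51.43000000 - 48.08549513 = 13.2490

Answer: Call price = 13.2490


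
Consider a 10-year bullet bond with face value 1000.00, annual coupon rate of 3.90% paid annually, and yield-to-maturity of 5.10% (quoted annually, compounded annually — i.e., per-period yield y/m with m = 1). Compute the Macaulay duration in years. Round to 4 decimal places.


Answer: Macaulay duration = 8.3795 years

Derivation:
Coupon per period c = face * coupon_rate / m = 39.000000
Periods per year m = 1; per-period yield y/m = 0.051000
Number of cashflows N = 10
Cashflows (t years, CF_t, discount factor 1/(1+y/m)^(m*t), PV):
  t = 1.0000: CF_t = 39.000000, DF = 0.951475, PV = 37.107517
  t = 2.0000: CF_t = 39.000000, DF = 0.905304, PV = 35.306866
  t = 3.0000: CF_t = 39.000000, DF = 0.861374, PV = 33.593593
  t = 4.0000: CF_t = 39.000000, DF = 0.819576, PV = 31.963457
  t = 5.0000: CF_t = 39.000000, DF = 0.779806, PV = 30.412423
  t = 6.0000: CF_t = 39.000000, DF = 0.741965, PV = 28.936654
  t = 7.0000: CF_t = 39.000000, DF = 0.705961, PV = 27.532497
  t = 8.0000: CF_t = 39.000000, DF = 0.671705, PV = 26.196476
  t = 9.0000: CF_t = 39.000000, DF = 0.639110, PV = 24.925287
  t = 10.0000: CF_t = 1039.000000, DF = 0.608097, PV = 631.812752
Price P = sum_t PV_t = 907.787522
Macaulay numerator sum_t t * PV_t:
  t * PV_t at t = 1.0000: 37.107517
  t * PV_t at t = 2.0000: 70.613733
  t * PV_t at t = 3.0000: 100.780780
  t * PV_t at t = 4.0000: 127.853828
  t * PV_t at t = 5.0000: 152.062117
  t * PV_t at t = 6.0000: 173.619924
  t * PV_t at t = 7.0000: 192.727476
  t * PV_t at t = 8.0000: 209.571811
  t * PV_t at t = 9.0000: 224.327580
  t * PV_t at t = 10.0000: 6318.127522
Macaulay duration D = (sum_t t * PV_t) / P = 7606.792287 / 907.787522 = 8.379485


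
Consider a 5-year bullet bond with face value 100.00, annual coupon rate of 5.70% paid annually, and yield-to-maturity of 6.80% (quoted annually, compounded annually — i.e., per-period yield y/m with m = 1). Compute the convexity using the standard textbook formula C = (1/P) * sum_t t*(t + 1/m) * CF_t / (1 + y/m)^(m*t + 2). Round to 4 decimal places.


Coupon per period c = face * coupon_rate / m = 5.700000
Periods per year m = 1; per-period yield y/m = 0.068000
Number of cashflows N = 5
Cashflows (t years, CF_t, discount factor 1/(1+y/m)^(m*t), PV):
  t = 1.0000: CF_t = 5.700000, DF = 0.936330, PV = 5.337079
  t = 2.0000: CF_t = 5.700000, DF = 0.876713, PV = 4.997265
  t = 3.0000: CF_t = 5.700000, DF = 0.820892, PV = 4.679087
  t = 4.0000: CF_t = 5.700000, DF = 0.768626, PV = 4.381167
  t = 5.0000: CF_t = 105.700000, DF = 0.719687, PV = 76.070930
Price P = sum_t PV_t = 95.465527
Convexity numerator sum_t t*(t + 1/m) * CF_t / (1+y/m)^(m*t + 2):
  t = 1.0000: term = 9.358174
  t = 2.0000: term = 26.287004
  t = 3.0000: term = 49.226600
  t = 4.0000: term = 76.820536
  t = 5.0000: term = 2000.771411
Convexity = (1/P) * sum = 2162.463725 / 95.465527 = 22.651776

Answer: Convexity = 22.6518


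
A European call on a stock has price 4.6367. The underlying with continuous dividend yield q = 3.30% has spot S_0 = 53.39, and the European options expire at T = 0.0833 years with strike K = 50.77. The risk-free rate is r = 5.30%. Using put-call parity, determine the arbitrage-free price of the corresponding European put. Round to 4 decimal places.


Put-call parity: C - P = S_0 * exp(-qT) - K * exp(-rT).
S_0 * exp(-qT) = 53.3900 * 0.99725487 = 53.24343776
K * exp(-rT) = 50.7700 * 0.99559483 = 50.54634959
P = C - S*exp(-qT) + K*exp(-rT)
P = 4.6367 - 53.24343776 + 50.54634959 = 1.9396

Answer: Put price = 1.9396


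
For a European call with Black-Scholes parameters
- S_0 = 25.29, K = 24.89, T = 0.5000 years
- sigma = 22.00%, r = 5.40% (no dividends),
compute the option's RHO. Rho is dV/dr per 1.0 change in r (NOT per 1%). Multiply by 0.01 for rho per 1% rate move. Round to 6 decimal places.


Answer: Rho = 7.008636

Derivation:
d1 = 0.3538294470; d2 = 0.1982659552
phi(d1) = 0.3747349991; exp(-qT) = 1.0000000000; exp(-rT) = 0.9733612415
N(d2) = 0.5785815066
Rho = K*T*exp(-rT)*N(d2) = 24.8900 * 0.5000 * 0.9733612415 * 0.5785815066 = 7.008636


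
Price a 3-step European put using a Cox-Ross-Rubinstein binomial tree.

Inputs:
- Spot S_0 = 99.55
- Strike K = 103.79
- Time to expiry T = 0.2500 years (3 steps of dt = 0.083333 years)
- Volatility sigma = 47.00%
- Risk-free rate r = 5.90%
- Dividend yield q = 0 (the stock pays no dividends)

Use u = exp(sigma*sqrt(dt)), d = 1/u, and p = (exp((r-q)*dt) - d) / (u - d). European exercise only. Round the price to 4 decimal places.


Answer: Price = V(0,0) = 11.4971

Derivation:
dt = T/N = 0.083333
u = exp(sigma*sqrt(dt)) = 1.145312; d = 1/u = 0.873124
p = (exp((r-q)*dt) - d) / (u - d) = 0.484241
Discount per step: exp(-r*dt) = 0.995095
Stock lattice S(k, i) with i counting down-moves:
  k=0: S(0,0) = 99.5500
  k=1: S(1,0) = 114.0158; S(1,1) = 86.9195
  k=2: S(2,0) = 130.5837; S(2,1) = 99.5500; S(2,2) = 75.8916
  k=3: S(3,0) = 149.5592; S(3,1) = 114.0158; S(3,2) = 86.9195; S(3,3) = 66.2628
Terminal payoffs V(N, i) = max(K - S_T, 0):
  V(3,0) = 0.000000; V(3,1) = 0.000000; V(3,2) = 16.870473; V(3,3) = 37.527237
Backward induction: V(k, i) = exp(-r*dt) * [p * V(k+1, i) + (1-p) * V(k+1, i+1)].
  V(2,0) = exp(-r*dt) * [p*0.000000 + (1-p)*0.000000] = 0.000000
  V(2,1) = exp(-r*dt) * [p*0.000000 + (1-p)*16.870473] = 8.658430
  V(2,2) = exp(-r*dt) * [p*16.870473 + (1-p)*37.527237] = 27.389397
  V(1,0) = exp(-r*dt) * [p*0.000000 + (1-p)*8.658430] = 4.443764
  V(1,1) = exp(-r*dt) * [p*8.658430 + (1-p)*27.389397] = 18.229255
  V(0,0) = exp(-r*dt) * [p*4.443764 + (1-p)*18.229255] = 11.497094
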